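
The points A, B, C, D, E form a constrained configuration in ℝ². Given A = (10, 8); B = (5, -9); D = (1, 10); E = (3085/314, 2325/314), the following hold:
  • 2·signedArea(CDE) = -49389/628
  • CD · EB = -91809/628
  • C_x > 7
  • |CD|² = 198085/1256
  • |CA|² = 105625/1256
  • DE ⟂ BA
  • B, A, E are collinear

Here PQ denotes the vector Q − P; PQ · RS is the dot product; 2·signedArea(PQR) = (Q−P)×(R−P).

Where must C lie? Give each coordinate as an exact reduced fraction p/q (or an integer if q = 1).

1. C_x = 4655/628  [line 1515/314·x + 5151/314·y + -14241/628 = 0 ∩ |CA|² = 105625/1256]
2. C_y = -501/628  [line 1515/314·x + 5151/314·y + -14241/628 = 0 ∩ |CA|² = 105625/1256]
   → C = (4655/628, -501/628)

C = (4655/628, -501/628)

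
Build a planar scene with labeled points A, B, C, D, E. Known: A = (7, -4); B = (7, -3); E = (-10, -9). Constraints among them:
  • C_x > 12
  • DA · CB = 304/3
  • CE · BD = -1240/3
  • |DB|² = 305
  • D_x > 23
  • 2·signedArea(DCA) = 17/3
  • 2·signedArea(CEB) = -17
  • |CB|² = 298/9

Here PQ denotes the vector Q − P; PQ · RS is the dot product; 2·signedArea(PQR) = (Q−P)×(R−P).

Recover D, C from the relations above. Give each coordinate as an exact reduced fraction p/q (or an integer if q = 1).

C = (38/3, -2)
D = (24, 1)

1. C_x = 38/3  [line -6·x + 17·y + 110 = 0 ∩ |CB|² = 298/9]
2. C_y = -2  [line -6·x + 17·y + 110 = 0 ∩ |CB|² = 298/9]
   → C = (38/3, -2)
3. D_x = 24  [2·signedArea(DCA) = 17/3 ∩ DA · CB = 304/3]
4. D_y = 1  [2·signedArea(DCA) = 17/3 ∩ DA · CB = 304/3]
   → D = (24, 1)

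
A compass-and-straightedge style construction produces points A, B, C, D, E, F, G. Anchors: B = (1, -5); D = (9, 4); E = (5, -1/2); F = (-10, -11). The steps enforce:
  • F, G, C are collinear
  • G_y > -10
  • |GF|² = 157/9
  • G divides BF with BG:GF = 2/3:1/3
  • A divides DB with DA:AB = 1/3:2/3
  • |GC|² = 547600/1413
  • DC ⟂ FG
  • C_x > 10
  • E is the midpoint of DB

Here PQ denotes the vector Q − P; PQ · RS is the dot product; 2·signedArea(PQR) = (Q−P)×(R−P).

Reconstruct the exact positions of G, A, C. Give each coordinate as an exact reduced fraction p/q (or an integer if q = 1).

A = (19/3, 1)
C = (1719/157, 67/157)
G = (-19/3, -9)

1. G_x = -19/3  [G divides BF with BG:GF = 2/3:1/3]
2. G_y = -9  [G divides BF with BG:GF = 2/3:1/3]
   → G = (-19/3, -9)
3. A_x = 19/3  [A divides DB with DA:AB = 1/3:2/3]
4. A_y = 1  [A divides DB with DA:AB = 1/3:2/3]
   → A = (19/3, 1)
5. C_x = 1719/157  [F, G, C are collinear ∩ DC ⟂ FG]
6. C_y = 67/157  [F, G, C are collinear ∩ DC ⟂ FG]
   → C = (1719/157, 67/157)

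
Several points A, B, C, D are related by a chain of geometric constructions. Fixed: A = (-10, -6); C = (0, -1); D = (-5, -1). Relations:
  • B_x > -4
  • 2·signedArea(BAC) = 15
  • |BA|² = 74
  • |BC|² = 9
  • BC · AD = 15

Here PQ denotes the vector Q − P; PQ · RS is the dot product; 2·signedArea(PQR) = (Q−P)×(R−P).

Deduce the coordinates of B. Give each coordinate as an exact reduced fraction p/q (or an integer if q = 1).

1. B_x = -3  [2·signedArea(BAC) = 15 ∩ BC · AD = 15]
2. B_y = -1  [2·signedArea(BAC) = 15 ∩ BC · AD = 15]
   → B = (-3, -1)

B = (-3, -1)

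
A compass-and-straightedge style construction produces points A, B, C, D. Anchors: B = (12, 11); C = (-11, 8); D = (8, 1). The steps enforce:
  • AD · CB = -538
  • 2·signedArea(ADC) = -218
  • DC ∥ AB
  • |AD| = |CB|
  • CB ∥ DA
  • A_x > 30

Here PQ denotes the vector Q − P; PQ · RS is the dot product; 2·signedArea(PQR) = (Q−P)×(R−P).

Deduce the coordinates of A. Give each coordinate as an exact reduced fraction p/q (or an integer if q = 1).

A = (31, 4)

1. A_x = 31  [DC ∥ AB ∩ CB ∥ DA]
2. A_y = 4  [DC ∥ AB ∩ CB ∥ DA]
   → A = (31, 4)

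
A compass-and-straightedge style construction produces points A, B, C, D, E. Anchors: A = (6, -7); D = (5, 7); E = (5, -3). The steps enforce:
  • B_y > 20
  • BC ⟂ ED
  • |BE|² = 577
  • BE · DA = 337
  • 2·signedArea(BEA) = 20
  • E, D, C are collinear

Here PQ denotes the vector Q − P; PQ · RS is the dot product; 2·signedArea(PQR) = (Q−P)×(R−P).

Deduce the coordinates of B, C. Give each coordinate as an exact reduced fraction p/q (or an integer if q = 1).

1. B_x = 4  [2·signedArea(BEA) = 20 ∩ BE · DA = 337]
2. B_y = 21  [2·signedArea(BEA) = 20 ∩ BE · DA = 337]
   → B = (4, 21)
3. C_x = 5  [E, D, C are collinear ∩ BC ⟂ ED]
4. C_y = 21  [E, D, C are collinear ∩ BC ⟂ ED]
   → C = (5, 21)

B = (4, 21)
C = (5, 21)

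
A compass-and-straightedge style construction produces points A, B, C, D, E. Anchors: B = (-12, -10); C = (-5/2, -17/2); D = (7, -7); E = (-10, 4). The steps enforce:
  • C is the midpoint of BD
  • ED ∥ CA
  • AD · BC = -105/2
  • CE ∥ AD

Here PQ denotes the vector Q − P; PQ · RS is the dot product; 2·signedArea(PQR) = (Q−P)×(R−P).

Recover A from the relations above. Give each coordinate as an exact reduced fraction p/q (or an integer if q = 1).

1. A_x = 29/2  [CE ∥ AD ∩ ED ∥ CA]
2. A_y = -39/2  [CE ∥ AD ∩ ED ∥ CA]
   → A = (29/2, -39/2)

A = (29/2, -39/2)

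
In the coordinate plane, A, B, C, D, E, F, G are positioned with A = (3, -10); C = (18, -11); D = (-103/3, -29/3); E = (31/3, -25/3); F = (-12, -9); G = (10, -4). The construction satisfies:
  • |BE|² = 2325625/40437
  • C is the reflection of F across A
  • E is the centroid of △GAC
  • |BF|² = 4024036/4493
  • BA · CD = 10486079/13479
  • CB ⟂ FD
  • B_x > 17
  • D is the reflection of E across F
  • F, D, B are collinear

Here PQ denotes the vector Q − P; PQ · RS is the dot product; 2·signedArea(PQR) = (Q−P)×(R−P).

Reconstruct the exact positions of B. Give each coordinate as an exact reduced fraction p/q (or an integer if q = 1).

1. B_x = 80486/4493  [F, D, B are collinear ∩ CB ⟂ FD]
2. B_y = -36425/4493  [F, D, B are collinear ∩ CB ⟂ FD]
   → B = (80486/4493, -36425/4493)

B = (80486/4493, -36425/4493)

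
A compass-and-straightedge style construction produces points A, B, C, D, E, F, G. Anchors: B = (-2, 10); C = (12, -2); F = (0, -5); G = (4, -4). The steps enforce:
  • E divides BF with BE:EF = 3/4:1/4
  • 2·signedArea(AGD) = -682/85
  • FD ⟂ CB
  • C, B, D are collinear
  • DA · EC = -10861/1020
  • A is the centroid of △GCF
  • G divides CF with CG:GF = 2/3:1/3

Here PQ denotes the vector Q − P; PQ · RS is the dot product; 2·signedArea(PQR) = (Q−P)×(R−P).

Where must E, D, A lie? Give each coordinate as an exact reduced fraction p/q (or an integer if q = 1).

1. E_x = -1/2  [E divides BF with BE:EF = 3/4:1/4]
2. E_y = -5/4  [E divides BF with BE:EF = 3/4:1/4]
   → E = (-1/2, -5/4)
3. D_x = 558/85  [C, B, D are collinear ∩ FD ⟂ CB]
4. D_y = 226/85  [C, B, D are collinear ∩ FD ⟂ CB]
   → D = (558/85, 226/85)
5. A_x = 16/3  [A is the centroid of △GCF]
6. A_y = -11/3  [A is the centroid of △GCF]
   → A = (16/3, -11/3)

A = (16/3, -11/3)
D = (558/85, 226/85)
E = (-1/2, -5/4)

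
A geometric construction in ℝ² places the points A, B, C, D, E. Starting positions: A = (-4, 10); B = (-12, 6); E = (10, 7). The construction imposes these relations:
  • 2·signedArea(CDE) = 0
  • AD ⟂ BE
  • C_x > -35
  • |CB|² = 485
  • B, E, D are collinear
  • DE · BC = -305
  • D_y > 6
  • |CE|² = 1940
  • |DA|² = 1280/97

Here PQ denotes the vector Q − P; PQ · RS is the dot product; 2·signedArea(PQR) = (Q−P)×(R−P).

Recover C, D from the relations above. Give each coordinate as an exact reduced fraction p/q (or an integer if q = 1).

1. D_x = -372/97  [B, E, D are collinear ∩ AD ⟂ BE]
2. D_y = 618/97  [B, E, D are collinear ∩ AD ⟂ BE]
   → D = (-372/97, 618/97)
3. C_x = -34  [2·signedArea(CDE) = 0 ∩ DE · BC = -305]
4. C_y = 5  [2·signedArea(CDE) = 0 ∩ DE · BC = -305]
   → C = (-34, 5)

C = (-34, 5)
D = (-372/97, 618/97)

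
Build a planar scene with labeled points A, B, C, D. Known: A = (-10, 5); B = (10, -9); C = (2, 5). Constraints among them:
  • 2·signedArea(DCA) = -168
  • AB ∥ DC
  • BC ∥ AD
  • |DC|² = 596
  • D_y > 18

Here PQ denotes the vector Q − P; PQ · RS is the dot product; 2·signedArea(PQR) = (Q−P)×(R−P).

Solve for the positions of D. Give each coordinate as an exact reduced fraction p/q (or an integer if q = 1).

1. D_x = -18  [AB ∥ DC ∩ BC ∥ AD]
2. D_y = 19  [AB ∥ DC ∩ BC ∥ AD]
   → D = (-18, 19)

D = (-18, 19)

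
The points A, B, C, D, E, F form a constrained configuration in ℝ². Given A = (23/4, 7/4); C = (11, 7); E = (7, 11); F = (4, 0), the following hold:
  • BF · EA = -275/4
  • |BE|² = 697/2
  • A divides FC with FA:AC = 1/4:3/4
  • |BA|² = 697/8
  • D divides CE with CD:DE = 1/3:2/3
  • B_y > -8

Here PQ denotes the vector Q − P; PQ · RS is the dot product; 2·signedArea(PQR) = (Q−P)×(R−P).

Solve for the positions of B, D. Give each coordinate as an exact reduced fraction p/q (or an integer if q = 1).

1. B_x = 9/2  [line 5/4·x + 37/4·y + 255/4 = 0 ∩ |BA|² = 697/8]
2. B_y = -15/2  [line 5/4·x + 37/4·y + 255/4 = 0 ∩ |BA|² = 697/8]
   → B = (9/2, -15/2)
3. D_x = 29/3  [D divides CE with CD:DE = 1/3:2/3]
4. D_y = 25/3  [D divides CE with CD:DE = 1/3:2/3]
   → D = (29/3, 25/3)

B = (9/2, -15/2)
D = (29/3, 25/3)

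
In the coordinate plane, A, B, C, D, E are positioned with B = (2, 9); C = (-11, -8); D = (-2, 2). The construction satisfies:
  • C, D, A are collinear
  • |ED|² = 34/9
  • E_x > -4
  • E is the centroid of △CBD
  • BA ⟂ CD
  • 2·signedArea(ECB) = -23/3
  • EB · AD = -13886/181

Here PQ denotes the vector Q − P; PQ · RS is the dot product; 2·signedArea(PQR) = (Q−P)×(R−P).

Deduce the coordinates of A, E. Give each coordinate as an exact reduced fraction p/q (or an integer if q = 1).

A = (592/181, 1422/181)
E = (-11/3, 1)

1. A_x = 592/181  [C, D, A are collinear ∩ BA ⟂ CD]
2. A_y = 1422/181  [C, D, A are collinear ∩ BA ⟂ CD]
   → A = (592/181, 1422/181)
3. E_x = -11/3  [E is the centroid of △CBD]
4. E_y = 1  [E is the centroid of △CBD]
   → E = (-11/3, 1)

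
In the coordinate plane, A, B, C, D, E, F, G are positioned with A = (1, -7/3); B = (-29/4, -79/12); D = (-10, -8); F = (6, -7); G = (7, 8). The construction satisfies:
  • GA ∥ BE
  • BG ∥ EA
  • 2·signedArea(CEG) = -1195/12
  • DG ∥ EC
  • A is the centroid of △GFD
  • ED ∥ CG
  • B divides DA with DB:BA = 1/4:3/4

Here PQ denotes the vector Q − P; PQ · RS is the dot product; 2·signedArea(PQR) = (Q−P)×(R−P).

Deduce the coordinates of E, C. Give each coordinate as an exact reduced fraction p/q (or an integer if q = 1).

1. E_x = -53/4  [BG ∥ EA ∩ GA ∥ BE]
2. E_y = -203/12  [BG ∥ EA ∩ GA ∥ BE]
   → E = (-53/4, -203/12)
3. C_x = 15/4  [ED ∥ CG ∩ DG ∥ EC]
4. C_y = -11/12  [ED ∥ CG ∩ DG ∥ EC]
   → C = (15/4, -11/12)

C = (15/4, -11/12)
E = (-53/4, -203/12)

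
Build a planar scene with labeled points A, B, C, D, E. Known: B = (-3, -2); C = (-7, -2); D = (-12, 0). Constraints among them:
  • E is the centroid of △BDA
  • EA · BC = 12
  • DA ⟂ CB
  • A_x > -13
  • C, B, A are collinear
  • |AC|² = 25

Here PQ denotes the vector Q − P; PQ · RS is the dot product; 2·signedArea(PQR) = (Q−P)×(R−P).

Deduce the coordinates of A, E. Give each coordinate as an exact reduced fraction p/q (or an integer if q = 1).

A = (-12, -2)
E = (-9, -4/3)

1. A_x = -12  [C, B, A are collinear ∩ DA ⟂ CB]
2. A_y = -2  [C, B, A are collinear ∩ DA ⟂ CB]
   → A = (-12, -2)
3. E_x = -9  [E is the centroid of △BDA]
4. E_y = -4/3  [E is the centroid of △BDA]
   → E = (-9, -4/3)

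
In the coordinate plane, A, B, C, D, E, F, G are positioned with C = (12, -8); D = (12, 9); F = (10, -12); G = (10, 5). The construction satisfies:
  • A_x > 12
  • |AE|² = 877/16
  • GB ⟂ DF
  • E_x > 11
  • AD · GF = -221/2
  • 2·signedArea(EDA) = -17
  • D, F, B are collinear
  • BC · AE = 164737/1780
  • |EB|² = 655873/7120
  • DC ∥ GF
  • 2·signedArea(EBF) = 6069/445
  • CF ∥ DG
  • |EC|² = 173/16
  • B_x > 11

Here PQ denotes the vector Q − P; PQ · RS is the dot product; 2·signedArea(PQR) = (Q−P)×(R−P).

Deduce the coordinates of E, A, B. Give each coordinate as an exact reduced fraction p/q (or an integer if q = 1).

A = (13, 5/2)
B = (5164/445, 2157/445)
E = (23/2, -19/4)

1. A_y = 5/2  [AD · GF = -221/2]
2. B_x = 5164/445  [D, F, B are collinear ∩ GB ⟂ DF]
3. B_y = 2157/445  [D, F, B are collinear ∩ GB ⟂ DF]
   → B = (5164/445, 2157/445)
4. E_x = 23/2  [line 7497/445·x + -714/445·y + -89607/445 = 0 ∩ |EC|² = 173/16]
5. E_y = -19/4  [line 7497/445·x + -714/445·y + -89607/445 = 0 ∩ |EC|² = 173/16]
   → E = (23/2, -19/4)
6. A_x = 13  [2·signedArea(EDA) = -17 ∩ AD · GF = -221/2]
   → A = (13, 5/2)
7. A_y = 5/2  [2·signedArea(EDA) = -17 ∩ AD · GF = -221/2]
   → A = (13, 5/2)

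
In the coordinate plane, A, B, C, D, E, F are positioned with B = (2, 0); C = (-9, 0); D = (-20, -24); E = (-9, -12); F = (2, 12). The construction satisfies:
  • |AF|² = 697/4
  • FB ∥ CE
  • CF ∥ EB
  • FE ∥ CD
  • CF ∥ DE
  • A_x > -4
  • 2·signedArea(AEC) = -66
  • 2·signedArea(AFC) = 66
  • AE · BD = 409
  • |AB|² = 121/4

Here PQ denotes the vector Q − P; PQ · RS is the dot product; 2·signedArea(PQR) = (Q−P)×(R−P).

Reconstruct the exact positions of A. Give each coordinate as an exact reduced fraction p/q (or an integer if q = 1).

1. A_x = -7/2  [AE · BD = 409 ∩ 2·signedArea(AEC) = -66]
2. A_y = 0  [AE · BD = 409 ∩ 2·signedArea(AEC) = -66]
   → A = (-7/2, 0)

A = (-7/2, 0)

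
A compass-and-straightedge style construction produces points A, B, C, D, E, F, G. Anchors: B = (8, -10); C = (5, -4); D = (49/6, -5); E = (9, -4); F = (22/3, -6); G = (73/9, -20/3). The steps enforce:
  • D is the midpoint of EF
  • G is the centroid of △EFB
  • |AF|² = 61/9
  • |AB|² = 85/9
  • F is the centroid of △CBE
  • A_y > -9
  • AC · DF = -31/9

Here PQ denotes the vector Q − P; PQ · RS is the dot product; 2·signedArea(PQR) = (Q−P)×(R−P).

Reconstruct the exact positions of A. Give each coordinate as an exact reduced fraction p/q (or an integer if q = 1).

1. A_x = 17/3  [line 5/6·x + 1·y + 59/18 = 0 ∩ |AF|² = 61/9]
2. A_y = -8  [line 5/6·x + 1·y + 59/18 = 0 ∩ |AF|² = 61/9]
   → A = (17/3, -8)

A = (17/3, -8)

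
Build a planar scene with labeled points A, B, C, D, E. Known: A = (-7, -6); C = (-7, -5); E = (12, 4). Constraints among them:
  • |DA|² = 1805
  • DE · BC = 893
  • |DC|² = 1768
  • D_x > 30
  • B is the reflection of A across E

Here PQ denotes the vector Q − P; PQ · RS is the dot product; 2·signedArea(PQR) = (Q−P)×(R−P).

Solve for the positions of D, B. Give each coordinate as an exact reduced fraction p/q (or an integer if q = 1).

B = (31, 14)
D = (31, 13)

1. B_x = 31  [B is the reflection of A across E]
2. B_y = 14  [B is the reflection of A across E]
   → B = (31, 14)
3. D_x = 31  [line 38·x + 19·y + -1425 = 0 ∩ |DA|² = 1805]
4. D_y = 13  [line 38·x + 19·y + -1425 = 0 ∩ |DA|² = 1805]
   → D = (31, 13)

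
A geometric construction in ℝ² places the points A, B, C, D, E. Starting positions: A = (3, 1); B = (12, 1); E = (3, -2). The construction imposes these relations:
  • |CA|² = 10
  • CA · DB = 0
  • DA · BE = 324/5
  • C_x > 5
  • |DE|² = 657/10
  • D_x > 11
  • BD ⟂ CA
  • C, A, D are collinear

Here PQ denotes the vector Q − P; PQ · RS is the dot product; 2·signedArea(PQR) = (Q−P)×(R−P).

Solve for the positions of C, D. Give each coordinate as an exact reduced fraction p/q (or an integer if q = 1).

C = (6, 0)
D = (111/10, -17/10)

1. D_x = 111/10  [line 9·x + 3·y + -474/5 = 0 ∩ |DE|² = 657/10]
2. D_y = -17/10  [line 9·x + 3·y + -474/5 = 0 ∩ |DE|² = 657/10]
   → D = (111/10, -17/10)
3. C_x = 6  [line -9/10·x + -27/10·y + 27/5 = 0 ∩ |CA|² = 10]
4. C_y = 0  [line -9/10·x + -27/10·y + 27/5 = 0 ∩ |CA|² = 10]
   → C = (6, 0)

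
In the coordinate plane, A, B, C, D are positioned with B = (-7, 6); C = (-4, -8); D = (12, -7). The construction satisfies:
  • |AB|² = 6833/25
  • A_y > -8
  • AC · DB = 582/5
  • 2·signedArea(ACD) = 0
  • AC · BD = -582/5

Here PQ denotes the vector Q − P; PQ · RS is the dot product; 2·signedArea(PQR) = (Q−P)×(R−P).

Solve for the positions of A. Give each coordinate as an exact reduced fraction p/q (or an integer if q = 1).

1. A_x = 12/5  [2·signedArea(ACD) = 0 ∩ AC · DB = 582/5]
2. A_y = -38/5  [2·signedArea(ACD) = 0 ∩ AC · DB = 582/5]
   → A = (12/5, -38/5)

A = (12/5, -38/5)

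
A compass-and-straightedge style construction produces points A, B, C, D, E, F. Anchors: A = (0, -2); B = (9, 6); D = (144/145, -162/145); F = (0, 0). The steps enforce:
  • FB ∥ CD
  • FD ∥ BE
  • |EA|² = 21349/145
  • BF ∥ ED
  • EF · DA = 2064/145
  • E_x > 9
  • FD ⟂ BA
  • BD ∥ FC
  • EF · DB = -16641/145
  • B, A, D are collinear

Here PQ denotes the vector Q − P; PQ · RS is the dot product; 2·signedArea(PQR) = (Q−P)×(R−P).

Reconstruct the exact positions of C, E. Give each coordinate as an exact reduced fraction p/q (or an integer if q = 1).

C = (-1161/145, -1032/145)
E = (1449/145, 708/145)

1. C_x = -1161/145  [FB ∥ CD ∩ BD ∥ FC]
2. C_y = -1032/145  [FB ∥ CD ∩ BD ∥ FC]
   → C = (-1161/145, -1032/145)
3. E_x = 1449/145  [BF ∥ ED ∩ FD ∥ BE]
4. E_y = 708/145  [BF ∥ ED ∩ FD ∥ BE]
   → E = (1449/145, 708/145)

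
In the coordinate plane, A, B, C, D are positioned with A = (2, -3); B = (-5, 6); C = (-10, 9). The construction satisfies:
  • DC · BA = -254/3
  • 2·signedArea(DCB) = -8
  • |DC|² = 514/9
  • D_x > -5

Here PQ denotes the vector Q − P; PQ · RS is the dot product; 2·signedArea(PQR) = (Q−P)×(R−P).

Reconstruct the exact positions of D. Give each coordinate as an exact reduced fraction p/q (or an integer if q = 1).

1. D_x = -13/3  [DC · BA = -254/3 ∩ 2·signedArea(DCB) = -8]
2. D_y = 4  [DC · BA = -254/3 ∩ 2·signedArea(DCB) = -8]
   → D = (-13/3, 4)

D = (-13/3, 4)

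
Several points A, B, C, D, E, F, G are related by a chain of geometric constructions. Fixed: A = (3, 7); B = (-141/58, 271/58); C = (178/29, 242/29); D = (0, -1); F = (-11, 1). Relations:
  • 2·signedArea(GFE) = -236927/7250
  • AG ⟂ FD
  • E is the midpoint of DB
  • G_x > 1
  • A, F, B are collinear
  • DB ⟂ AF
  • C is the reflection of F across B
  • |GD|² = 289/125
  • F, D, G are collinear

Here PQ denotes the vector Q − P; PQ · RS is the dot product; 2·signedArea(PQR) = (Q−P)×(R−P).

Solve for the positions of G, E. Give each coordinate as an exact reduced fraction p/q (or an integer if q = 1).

1. G_x = 187/125  [F, D, G are collinear ∩ AG ⟂ FD]
2. G_y = -159/125  [F, D, G are collinear ∩ AG ⟂ FD]
   → G = (187/125, -159/125)
3. E_x = -141/116  [E is the midpoint of DB]
4. E_y = 213/116  [E is the midpoint of DB]
   → E = (-141/116, 213/116)

E = (-141/116, 213/116)
G = (187/125, -159/125)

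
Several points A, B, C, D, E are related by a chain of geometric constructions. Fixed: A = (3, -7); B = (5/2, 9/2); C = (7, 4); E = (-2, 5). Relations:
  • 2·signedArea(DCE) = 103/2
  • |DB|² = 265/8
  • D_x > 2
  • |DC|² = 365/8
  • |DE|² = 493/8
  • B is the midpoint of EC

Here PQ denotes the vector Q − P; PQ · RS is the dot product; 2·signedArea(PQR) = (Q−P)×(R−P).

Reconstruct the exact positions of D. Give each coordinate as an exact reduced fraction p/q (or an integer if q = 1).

1. D_x = 11/4  [line -1·x + -9·y + -17/2 = 0 ∩ |DE|² = 493/8]
2. D_y = -5/4  [line -1·x + -9·y + -17/2 = 0 ∩ |DE|² = 493/8]
   → D = (11/4, -5/4)

D = (11/4, -5/4)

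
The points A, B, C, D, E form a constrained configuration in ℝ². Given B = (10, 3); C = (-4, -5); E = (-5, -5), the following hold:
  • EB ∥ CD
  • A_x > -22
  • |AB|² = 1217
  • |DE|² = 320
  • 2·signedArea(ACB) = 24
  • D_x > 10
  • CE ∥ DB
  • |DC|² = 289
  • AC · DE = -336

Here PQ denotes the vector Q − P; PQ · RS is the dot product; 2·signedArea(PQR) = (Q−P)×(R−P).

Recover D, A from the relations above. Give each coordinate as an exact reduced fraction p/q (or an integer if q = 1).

A = (-21, -13)
D = (11, 3)

1. D_x = 11  [CE ∥ DB ∩ EB ∥ CD]
2. D_y = 3  [CE ∥ DB ∩ EB ∥ CD]
   → D = (11, 3)
3. A_x = -21  [2·signedArea(ACB) = 24 ∩ AC · DE = -336]
4. A_y = -13  [2·signedArea(ACB) = 24 ∩ AC · DE = -336]
   → A = (-21, -13)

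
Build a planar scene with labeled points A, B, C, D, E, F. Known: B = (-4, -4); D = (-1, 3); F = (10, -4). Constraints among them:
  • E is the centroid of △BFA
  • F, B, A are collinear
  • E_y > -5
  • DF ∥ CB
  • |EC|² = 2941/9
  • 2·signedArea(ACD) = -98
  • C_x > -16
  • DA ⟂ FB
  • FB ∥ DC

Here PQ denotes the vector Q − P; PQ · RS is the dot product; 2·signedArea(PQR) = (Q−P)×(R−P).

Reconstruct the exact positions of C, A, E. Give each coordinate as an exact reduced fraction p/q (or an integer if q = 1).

1. C_x = -15  [DF ∥ CB ∩ FB ∥ DC]
2. C_y = 3  [DF ∥ CB ∩ FB ∥ DC]
   → C = (-15, 3)
3. A_x = -1  [F, B, A are collinear ∩ DA ⟂ FB]
4. A_y = -4  [F, B, A are collinear ∩ DA ⟂ FB]
   → A = (-1, -4)
5. E_x = 5/3  [E is the centroid of △BFA]
6. E_y = -4  [E is the centroid of △BFA]
   → E = (5/3, -4)

A = (-1, -4)
C = (-15, 3)
E = (5/3, -4)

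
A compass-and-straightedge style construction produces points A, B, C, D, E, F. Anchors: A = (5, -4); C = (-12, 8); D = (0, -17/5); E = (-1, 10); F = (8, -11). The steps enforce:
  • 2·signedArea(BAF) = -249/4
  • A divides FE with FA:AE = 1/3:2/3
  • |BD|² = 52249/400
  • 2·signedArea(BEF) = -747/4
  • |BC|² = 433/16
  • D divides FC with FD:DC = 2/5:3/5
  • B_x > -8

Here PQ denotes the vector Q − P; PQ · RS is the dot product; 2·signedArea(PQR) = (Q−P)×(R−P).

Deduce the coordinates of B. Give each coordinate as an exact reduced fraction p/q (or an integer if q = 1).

1. B_x = -31/4  [line 7·x + 3·y + 157/4 = 0 ∩ |BC|² = 433/16]
2. B_y = 5  [line 7·x + 3·y + 157/4 = 0 ∩ |BC|² = 433/16]
   → B = (-31/4, 5)

B = (-31/4, 5)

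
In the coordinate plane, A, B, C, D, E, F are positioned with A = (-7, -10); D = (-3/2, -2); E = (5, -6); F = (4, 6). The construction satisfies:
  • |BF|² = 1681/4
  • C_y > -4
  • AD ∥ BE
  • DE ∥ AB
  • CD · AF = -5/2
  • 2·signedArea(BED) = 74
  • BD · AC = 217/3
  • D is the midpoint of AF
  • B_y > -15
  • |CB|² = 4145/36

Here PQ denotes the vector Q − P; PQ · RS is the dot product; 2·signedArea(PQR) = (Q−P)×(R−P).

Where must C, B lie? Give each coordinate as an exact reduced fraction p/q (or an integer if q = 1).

B = (-1/2, -14)
C = (2/3, -10/3)

1. B_x = -1/2  [AD ∥ BE ∩ DE ∥ AB]
2. B_y = -14  [AD ∥ BE ∩ DE ∥ AB]
   → B = (-1/2, -14)
3. C_x = 2/3  [CD · AF = -5/2 ∩ BD · AC = 217/3]
4. C_y = -10/3  [CD · AF = -5/2 ∩ BD · AC = 217/3]
   → C = (2/3, -10/3)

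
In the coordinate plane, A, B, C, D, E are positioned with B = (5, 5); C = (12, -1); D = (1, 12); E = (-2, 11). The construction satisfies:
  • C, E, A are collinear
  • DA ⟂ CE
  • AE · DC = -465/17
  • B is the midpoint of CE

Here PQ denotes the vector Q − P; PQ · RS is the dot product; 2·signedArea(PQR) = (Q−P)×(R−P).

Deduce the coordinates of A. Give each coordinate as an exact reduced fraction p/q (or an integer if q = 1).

A = (-13/17, 169/17)

1. A_x = -13/17  [C, E, A are collinear ∩ DA ⟂ CE]
2. A_y = 169/17  [C, E, A are collinear ∩ DA ⟂ CE]
   → A = (-13/17, 169/17)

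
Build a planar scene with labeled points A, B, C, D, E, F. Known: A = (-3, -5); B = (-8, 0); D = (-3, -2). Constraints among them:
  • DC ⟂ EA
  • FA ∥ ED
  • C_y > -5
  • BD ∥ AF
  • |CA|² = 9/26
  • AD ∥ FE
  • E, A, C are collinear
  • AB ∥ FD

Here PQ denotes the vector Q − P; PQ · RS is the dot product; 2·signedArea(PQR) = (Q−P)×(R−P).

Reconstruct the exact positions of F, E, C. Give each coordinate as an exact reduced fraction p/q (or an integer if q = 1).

C = (-63/26, -127/26)
E = (2, -4)
F = (2, -7)

1. F_x = 2  [AB ∥ FD ∩ BD ∥ AF]
2. F_y = -7  [AB ∥ FD ∩ BD ∥ AF]
   → F = (2, -7)
3. E_x = 2  [FA ∥ ED ∩ AD ∥ FE]
4. E_y = -4  [FA ∥ ED ∩ AD ∥ FE]
   → E = (2, -4)
5. C_x = -63/26  [E, A, C are collinear ∩ DC ⟂ EA]
6. C_y = -127/26  [E, A, C are collinear ∩ DC ⟂ EA]
   → C = (-63/26, -127/26)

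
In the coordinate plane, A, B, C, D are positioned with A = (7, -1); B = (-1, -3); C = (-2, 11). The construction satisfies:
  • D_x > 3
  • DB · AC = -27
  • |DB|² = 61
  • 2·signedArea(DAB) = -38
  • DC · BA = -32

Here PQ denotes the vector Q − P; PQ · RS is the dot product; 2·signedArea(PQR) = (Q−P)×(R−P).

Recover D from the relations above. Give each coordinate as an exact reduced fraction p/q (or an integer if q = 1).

1. D_x = 4  [2·signedArea(DAB) = -38 ∩ DC · BA = -32]
2. D_y = 3  [2·signedArea(DAB) = -38 ∩ DC · BA = -32]
   → D = (4, 3)

D = (4, 3)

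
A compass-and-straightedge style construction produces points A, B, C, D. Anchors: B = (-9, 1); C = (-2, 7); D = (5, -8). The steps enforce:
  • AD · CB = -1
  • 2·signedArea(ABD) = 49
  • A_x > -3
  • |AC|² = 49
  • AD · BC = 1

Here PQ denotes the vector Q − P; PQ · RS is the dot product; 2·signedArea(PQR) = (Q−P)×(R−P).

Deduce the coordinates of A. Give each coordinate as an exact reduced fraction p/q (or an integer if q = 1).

A = (-2, 0)

1. A_x = -2  [2·signedArea(ABD) = 49 ∩ AD · BC = 1]
2. A_y = 0  [2·signedArea(ABD) = 49 ∩ AD · BC = 1]
   → A = (-2, 0)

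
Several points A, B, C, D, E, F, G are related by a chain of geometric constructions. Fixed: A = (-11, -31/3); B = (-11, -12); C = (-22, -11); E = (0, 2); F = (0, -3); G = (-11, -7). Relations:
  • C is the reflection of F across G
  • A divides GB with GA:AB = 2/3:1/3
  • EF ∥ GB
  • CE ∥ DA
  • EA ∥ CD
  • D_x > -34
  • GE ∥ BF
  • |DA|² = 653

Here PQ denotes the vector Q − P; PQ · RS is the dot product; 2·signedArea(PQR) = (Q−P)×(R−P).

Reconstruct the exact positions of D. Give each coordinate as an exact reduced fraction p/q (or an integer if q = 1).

1. D_x = -33  [CE ∥ DA ∩ EA ∥ CD]
2. D_y = -70/3  [CE ∥ DA ∩ EA ∥ CD]
   → D = (-33, -70/3)

D = (-33, -70/3)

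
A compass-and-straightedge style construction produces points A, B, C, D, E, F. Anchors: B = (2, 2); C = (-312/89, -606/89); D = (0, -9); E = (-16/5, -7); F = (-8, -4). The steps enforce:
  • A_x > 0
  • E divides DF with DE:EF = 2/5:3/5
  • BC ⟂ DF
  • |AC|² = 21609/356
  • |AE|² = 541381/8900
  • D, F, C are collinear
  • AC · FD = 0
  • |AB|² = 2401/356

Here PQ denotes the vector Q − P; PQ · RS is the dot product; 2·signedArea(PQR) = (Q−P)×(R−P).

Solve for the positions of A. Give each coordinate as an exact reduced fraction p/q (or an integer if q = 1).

A = (111/178, -18/89)

1. A_x = 111/178  [line -8·x + 5·y + 6 = 0 ∩ |AE|² = 541381/8900]
2. A_y = -18/89  [line -8·x + 5·y + 6 = 0 ∩ |AE|² = 541381/8900]
   → A = (111/178, -18/89)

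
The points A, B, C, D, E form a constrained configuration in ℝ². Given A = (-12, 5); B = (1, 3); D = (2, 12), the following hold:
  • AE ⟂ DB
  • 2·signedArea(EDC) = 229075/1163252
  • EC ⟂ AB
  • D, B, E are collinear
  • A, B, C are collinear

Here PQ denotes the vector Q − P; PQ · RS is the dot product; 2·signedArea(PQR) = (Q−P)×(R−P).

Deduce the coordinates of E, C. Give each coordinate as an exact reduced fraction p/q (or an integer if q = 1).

C = (13861/14186, 21304/7093)
E = (87/82, 291/82)

1. E_x = 87/82  [D, B, E are collinear ∩ AE ⟂ DB]
2. E_y = 291/82  [D, B, E are collinear ∩ AE ⟂ DB]
   → E = (87/82, 291/82)
3. C_x = 13861/14186  [A, B, C are collinear ∩ EC ⟂ AB]
4. C_y = 21304/7093  [A, B, C are collinear ∩ EC ⟂ AB]
   → C = (13861/14186, 21304/7093)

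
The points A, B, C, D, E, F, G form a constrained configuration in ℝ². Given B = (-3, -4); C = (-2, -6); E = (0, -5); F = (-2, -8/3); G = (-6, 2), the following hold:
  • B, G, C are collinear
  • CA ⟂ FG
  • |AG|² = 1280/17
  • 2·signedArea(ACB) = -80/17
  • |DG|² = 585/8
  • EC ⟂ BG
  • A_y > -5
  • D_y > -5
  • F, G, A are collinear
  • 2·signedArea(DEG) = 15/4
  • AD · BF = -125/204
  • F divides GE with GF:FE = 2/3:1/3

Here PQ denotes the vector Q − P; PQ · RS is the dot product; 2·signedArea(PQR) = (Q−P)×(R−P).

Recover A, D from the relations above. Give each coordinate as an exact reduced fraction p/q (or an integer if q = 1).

1. A_x = -6/17  [F, G, A are collinear ∩ CA ⟂ FG]
2. A_y = -78/17  [F, G, A are collinear ∩ CA ⟂ FG]
   → A = (-6/17, -78/17)
3. D_x = -3/4  [2·signedArea(DEG) = 15/4 ∩ AD · BF = -125/204]
4. D_y = -19/4  [2·signedArea(DEG) = 15/4 ∩ AD · BF = -125/204]
   → D = (-3/4, -19/4)

A = (-6/17, -78/17)
D = (-3/4, -19/4)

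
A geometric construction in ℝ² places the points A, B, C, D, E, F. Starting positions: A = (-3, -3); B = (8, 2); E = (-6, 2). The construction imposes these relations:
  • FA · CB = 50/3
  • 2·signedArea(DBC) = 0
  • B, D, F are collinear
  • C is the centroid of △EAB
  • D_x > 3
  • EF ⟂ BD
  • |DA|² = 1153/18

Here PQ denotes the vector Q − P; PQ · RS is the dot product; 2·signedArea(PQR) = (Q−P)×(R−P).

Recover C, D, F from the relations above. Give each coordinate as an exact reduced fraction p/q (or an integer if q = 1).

C = (-1/3, 1/3)
D = (23/6, 7/6)
F = (-71/13, -9/13)

1. C_x = -1/3  [C is the centroid of △EAB]
2. C_y = 1/3  [C is the centroid of △EAB]
   → C = (-1/3, 1/3)
3. D_x = 23/6  [line 5/3·x + -25/3·y + 10/3 = 0 ∩ |DA|² = 1153/18]
4. D_y = 7/6  [line 5/3·x + -25/3·y + 10/3 = 0 ∩ |DA|² = 1153/18]
   → D = (23/6, 7/6)
5. F_x = -71/13  [B, D, F are collinear ∩ EF ⟂ BD]
6. F_y = -9/13  [B, D, F are collinear ∩ EF ⟂ BD]
   → F = (-71/13, -9/13)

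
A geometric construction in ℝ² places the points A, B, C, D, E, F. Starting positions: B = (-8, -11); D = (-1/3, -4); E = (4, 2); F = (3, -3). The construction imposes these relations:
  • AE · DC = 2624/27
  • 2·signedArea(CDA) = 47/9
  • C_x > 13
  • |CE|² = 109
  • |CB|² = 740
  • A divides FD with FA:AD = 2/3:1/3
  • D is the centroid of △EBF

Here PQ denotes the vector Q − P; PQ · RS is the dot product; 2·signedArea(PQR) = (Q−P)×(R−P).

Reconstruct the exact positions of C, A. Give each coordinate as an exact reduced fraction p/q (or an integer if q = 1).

1. A_x = 7/9  [A divides FD with FA:AD = 2/3:1/3]
2. A_y = -11/3  [A divides FD with FA:AD = 2/3:1/3]
   → A = (7/9, -11/3)
3. C_x = 14  [2·signedArea(CDA) = 47/9 ∩ AE · DC = 2624/27]
4. C_y = 5  [2·signedArea(CDA) = 47/9 ∩ AE · DC = 2624/27]
   → C = (14, 5)

A = (7/9, -11/3)
C = (14, 5)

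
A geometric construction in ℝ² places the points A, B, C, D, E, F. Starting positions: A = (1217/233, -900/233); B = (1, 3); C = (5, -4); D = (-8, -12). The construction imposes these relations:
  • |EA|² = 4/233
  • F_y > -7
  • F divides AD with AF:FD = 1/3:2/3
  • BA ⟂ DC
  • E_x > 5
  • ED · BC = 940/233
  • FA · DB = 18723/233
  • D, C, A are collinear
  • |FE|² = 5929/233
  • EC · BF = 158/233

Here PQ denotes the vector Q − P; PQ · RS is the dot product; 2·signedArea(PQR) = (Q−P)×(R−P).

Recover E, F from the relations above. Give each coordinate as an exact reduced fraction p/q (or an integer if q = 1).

E = (1191/233, -916/233)
F = (190/233, -1532/233)

1. F_x = 190/233  [F divides AD with AF:FD = 1/3:2/3]
2. F_y = -1532/233  [F divides AD with AF:FD = 1/3:2/3]
   → F = (190/233, -1532/233)
3. E_x = 1191/233  [ED · BC = 940/233 ∩ EC · BF = 158/233]
4. E_y = -916/233  [ED · BC = 940/233 ∩ EC · BF = 158/233]
   → E = (1191/233, -916/233)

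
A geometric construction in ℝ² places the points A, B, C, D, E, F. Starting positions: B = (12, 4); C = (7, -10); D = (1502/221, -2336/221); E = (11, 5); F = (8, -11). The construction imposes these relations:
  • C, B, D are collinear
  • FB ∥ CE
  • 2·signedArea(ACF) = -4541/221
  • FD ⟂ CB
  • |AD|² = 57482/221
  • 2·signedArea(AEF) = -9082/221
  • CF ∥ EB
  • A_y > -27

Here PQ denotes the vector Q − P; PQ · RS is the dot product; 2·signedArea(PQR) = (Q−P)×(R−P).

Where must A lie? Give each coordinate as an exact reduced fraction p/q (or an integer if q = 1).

A = (573/221, -5777/221)

1. A_x = 573/221  [2·signedArea(ACF) = -4541/221 ∩ 2·signedArea(AEF) = -9082/221]
2. A_y = -5777/221  [2·signedArea(ACF) = -4541/221 ∩ 2·signedArea(AEF) = -9082/221]
   → A = (573/221, -5777/221)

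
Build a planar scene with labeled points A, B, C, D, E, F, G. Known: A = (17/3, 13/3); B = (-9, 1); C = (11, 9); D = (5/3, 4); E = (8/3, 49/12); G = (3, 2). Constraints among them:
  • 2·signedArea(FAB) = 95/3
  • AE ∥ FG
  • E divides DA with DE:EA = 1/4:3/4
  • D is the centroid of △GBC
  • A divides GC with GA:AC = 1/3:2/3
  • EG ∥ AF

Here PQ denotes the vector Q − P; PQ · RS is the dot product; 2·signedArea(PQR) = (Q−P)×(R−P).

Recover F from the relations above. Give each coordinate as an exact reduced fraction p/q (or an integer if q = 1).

1. F_x = 6  [AE ∥ FG ∩ EG ∥ AF]
2. F_y = 9/4  [AE ∥ FG ∩ EG ∥ AF]
   → F = (6, 9/4)

F = (6, 9/4)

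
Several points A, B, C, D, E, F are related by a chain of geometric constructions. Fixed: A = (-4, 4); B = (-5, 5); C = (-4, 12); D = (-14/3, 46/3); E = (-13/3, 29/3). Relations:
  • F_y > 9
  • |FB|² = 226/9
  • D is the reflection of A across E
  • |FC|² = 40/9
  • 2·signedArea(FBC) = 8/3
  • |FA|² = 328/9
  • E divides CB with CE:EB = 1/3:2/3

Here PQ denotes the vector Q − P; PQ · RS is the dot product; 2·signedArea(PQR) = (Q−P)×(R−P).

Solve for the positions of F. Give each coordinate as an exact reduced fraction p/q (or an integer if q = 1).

F = (-14/3, 10)

1. F_x = -14/3  [line -7·x + 1·y + -128/3 = 0 ∩ |FB|² = 226/9]
2. F_y = 10  [line -7·x + 1·y + -128/3 = 0 ∩ |FB|² = 226/9]
   → F = (-14/3, 10)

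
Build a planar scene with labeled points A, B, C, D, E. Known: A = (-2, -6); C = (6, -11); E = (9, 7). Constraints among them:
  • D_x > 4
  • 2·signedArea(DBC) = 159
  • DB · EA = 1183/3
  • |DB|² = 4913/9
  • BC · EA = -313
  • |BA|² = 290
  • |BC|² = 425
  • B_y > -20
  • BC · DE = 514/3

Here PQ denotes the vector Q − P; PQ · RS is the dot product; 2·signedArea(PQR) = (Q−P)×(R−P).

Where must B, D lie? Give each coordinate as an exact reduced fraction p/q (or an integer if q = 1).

1. B_x = -13  [line 11·x + 13·y + 390 = 0 ∩ |BC|² = 425]
2. B_y = -19  [line 11·x + 13·y + 390 = 0 ∩ |BC|² = 425]
   → B = (-13, -19)
3. D_x = 13/3  [2·signedArea(DBC) = 159 ∩ DB · EA = 1183/3]
4. D_y = -10/3  [2·signedArea(DBC) = 159 ∩ DB · EA = 1183/3]
   → D = (13/3, -10/3)

B = (-13, -19)
D = (13/3, -10/3)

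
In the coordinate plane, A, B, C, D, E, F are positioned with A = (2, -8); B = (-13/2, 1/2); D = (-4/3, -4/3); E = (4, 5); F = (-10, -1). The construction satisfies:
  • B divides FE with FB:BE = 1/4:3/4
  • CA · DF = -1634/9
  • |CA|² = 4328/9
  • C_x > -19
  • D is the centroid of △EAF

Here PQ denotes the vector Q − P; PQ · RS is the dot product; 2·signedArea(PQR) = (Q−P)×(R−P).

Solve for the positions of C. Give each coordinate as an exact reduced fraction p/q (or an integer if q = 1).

C = (-56/3, -2/3)

1. C_x = -56/3  [line 26/3·x + -1/3·y + 1454/9 = 0 ∩ |CA|² = 4328/9]
2. C_y = -2/3  [line 26/3·x + -1/3·y + 1454/9 = 0 ∩ |CA|² = 4328/9]
   → C = (-56/3, -2/3)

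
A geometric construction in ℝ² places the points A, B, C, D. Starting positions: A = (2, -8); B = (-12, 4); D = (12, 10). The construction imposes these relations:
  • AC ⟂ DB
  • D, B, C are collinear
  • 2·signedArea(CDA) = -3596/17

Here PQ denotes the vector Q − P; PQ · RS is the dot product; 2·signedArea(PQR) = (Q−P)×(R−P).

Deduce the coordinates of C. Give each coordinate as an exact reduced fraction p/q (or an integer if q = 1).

1. C_x = -28/17  [D, B, C are collinear ∩ AC ⟂ DB]
2. C_y = 112/17  [D, B, C are collinear ∩ AC ⟂ DB]
   → C = (-28/17, 112/17)

C = (-28/17, 112/17)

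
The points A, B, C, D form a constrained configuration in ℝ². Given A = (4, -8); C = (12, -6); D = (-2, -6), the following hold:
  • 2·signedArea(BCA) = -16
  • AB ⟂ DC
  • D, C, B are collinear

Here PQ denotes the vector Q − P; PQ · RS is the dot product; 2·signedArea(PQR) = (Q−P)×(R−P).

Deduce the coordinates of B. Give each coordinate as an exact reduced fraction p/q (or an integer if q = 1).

1. B_x = 4  [D, C, B are collinear ∩ AB ⟂ DC]
2. B_y = -6  [D, C, B are collinear ∩ AB ⟂ DC]
   → B = (4, -6)

B = (4, -6)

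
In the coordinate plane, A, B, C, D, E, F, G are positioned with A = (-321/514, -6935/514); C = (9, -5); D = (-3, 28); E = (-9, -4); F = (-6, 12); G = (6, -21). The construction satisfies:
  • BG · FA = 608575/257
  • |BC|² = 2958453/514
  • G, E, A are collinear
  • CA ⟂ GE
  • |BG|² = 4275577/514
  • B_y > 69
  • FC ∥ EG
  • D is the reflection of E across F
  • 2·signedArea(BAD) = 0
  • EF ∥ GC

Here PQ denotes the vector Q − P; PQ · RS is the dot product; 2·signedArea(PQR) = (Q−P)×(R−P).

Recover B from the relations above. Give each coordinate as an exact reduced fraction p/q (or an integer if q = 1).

1. B_x = -2763/514  [2·signedArea(BAD) = 0 ∩ BG · FA = 608575/257]
2. B_y = 35719/514  [2·signedArea(BAD) = 0 ∩ BG · FA = 608575/257]
   → B = (-2763/514, 35719/514)

B = (-2763/514, 35719/514)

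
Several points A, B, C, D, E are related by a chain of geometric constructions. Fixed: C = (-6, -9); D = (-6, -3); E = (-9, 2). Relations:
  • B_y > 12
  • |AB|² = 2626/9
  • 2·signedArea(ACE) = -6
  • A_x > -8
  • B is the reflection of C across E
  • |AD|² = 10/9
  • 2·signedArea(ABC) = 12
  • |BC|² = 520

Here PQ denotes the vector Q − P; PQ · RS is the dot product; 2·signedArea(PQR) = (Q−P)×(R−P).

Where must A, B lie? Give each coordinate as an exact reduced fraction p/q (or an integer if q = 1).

A = (-7, -10/3)
B = (-12, 13)

1. B_x = -12  [B is the reflection of C across E]
2. B_y = 13  [B is the reflection of C across E]
   → B = (-12, 13)
3. A_x = -7  [line 22·x + 6·y + 174 = 0 ∩ |AB|² = 2626/9]
4. A_y = -10/3  [line 22·x + 6·y + 174 = 0 ∩ |AB|² = 2626/9]
   → A = (-7, -10/3)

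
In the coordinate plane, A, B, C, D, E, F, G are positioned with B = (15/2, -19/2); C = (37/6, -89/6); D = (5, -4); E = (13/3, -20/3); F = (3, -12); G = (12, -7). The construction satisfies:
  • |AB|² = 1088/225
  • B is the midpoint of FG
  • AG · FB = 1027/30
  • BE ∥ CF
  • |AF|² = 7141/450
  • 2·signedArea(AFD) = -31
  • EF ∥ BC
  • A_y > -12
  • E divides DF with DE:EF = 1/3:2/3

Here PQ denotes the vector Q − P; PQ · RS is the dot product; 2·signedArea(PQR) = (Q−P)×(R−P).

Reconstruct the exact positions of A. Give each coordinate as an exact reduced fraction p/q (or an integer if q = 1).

1. A_x = 209/30  [2·signedArea(AFD) = -31 ∩ AG · FB = 1027/30]
2. A_y = -349/30  [2·signedArea(AFD) = -31 ∩ AG · FB = 1027/30]
   → A = (209/30, -349/30)

A = (209/30, -349/30)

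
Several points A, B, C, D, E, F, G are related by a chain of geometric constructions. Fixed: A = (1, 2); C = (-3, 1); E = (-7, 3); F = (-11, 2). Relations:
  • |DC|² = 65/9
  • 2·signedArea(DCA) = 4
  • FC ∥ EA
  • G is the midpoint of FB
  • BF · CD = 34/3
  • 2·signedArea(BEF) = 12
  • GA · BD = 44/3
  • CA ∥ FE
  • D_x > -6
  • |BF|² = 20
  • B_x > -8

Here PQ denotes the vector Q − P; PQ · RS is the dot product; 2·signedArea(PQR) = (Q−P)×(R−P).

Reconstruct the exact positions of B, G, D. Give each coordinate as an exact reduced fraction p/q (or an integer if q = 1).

1. B_x = -7  [line 1·x + -4·y + 7 = 0 ∩ |BF|² = 20]
2. B_y = 0  [line 1·x + -4·y + 7 = 0 ∩ |BF|² = 20]
   → B = (-7, 0)
3. G_x = -9  [G is the midpoint of FB]
4. G_y = 1  [G is the midpoint of FB]
   → G = (-9, 1)
5. D_x = -17/3  [2·signedArea(DCA) = 4 ∩ BF · CD = 34/3]
6. D_y = 4/3  [2·signedArea(DCA) = 4 ∩ BF · CD = 34/3]
   → D = (-17/3, 4/3)

B = (-7, 0)
D = (-17/3, 4/3)
G = (-9, 1)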